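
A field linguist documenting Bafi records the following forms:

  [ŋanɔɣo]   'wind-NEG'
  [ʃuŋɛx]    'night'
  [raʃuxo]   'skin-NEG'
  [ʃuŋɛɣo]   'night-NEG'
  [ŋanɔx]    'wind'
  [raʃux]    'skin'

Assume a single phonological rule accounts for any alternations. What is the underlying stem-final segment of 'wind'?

/ɣ/

'wind' shows [x] ~ [ɣ] at the end of the stem ([ŋanɔx] vs [ŋanɔɣo]).
The stem 'skin' ([raʃux], [raʃuxo]) shows [x] unchanged in both environments, so [x] cannot be basic with [ɣ] derived before the NEG suffix.
The underlying segment must be /ɣ/; voiced obstruents become voiceless word-finally, yielding [x] there.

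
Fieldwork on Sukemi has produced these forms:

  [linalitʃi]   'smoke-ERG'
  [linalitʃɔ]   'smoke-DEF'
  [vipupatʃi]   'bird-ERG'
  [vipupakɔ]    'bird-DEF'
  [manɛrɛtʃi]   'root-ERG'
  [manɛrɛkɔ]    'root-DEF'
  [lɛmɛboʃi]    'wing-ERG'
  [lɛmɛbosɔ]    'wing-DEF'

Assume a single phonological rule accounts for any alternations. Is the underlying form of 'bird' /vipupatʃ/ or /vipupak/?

The stem for 'bird' ends in [tʃ] in [vipupatʃi] but [k] in [vipupakɔ].
The stem 'smoke' ([linalitʃi], [linalitʃɔ]) shows [tʃ] unchanged in both environments, so [tʃ] cannot be basic with [k] derived before the DEF suffix.
The alternation reflects palatalization before a front vowel: /k/ and /s/ become palato-alveolar [tʃ] and [ʃ] before a front vowel. /k/ is underlying.

/vipupak/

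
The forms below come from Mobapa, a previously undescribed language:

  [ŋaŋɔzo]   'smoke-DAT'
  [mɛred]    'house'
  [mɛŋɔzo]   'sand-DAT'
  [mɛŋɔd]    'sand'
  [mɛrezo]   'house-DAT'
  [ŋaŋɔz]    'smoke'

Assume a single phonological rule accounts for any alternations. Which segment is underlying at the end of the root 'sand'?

'sand' shows [z] ~ [d] at the end of the stem ([mɛŋɔzo] vs [mɛŋɔd]).
If /z/ were underlying and a rule turned it into [d] in isolation, 'smoke' would also alternate; but it has [z] in both [ŋaŋɔzo] and [ŋaŋɔz].
The alternation reflects intervocalic spirantization: voiced stops become fricatives between vowels. /d/ is underlying.

/d/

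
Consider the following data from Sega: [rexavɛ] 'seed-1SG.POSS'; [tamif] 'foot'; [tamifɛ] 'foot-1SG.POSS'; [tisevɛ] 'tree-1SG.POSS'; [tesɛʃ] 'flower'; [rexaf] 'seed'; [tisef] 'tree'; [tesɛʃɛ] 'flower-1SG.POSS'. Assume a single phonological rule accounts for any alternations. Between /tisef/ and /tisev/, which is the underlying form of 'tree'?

In [tisef] and [tisevɛ] the final segment of 'tree' alternates: [f] ~ [v].
Compare 'foot', with invariant [f] in [tamif] and [tamifɛ]: an analysis with underlying /f/ and a rule producing [v] before the 1SG.POSS suffix would wrongly predict alternation here too.
Therefore /v/ is basic and [f] is derived by word-final obstruent devoicing (voiced obstruents become voiceless word-finally).

/tisev/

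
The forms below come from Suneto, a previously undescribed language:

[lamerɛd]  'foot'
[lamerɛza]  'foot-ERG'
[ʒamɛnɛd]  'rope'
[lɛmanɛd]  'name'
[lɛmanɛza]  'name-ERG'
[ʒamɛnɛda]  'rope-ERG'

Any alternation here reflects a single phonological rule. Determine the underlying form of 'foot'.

/lamerɛz/

The root 'foot' surfaces as [lamerɛza] and [lamerɛd], with a stem-final [z] ~ [d] alternation.
But 'rope' keeps [d] in both environments ([ʒamɛnɛda], [ʒamɛnɛd]), so there is no rule changing /d/ to [z] before the ERG suffix.
So /z/ is underlying, and a rule of word-final hardening — voiced fricatives become stops word-finally — gives [d].
The underlying form of 'foot' is therefore /lamerɛz/.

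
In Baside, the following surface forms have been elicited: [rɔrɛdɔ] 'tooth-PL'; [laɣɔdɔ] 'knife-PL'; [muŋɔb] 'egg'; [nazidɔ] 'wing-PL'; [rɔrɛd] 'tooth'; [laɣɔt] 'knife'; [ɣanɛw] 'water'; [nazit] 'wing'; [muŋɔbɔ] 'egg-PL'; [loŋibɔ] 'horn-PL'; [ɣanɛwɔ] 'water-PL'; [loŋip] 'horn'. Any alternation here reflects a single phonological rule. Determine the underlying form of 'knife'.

/laɣɔt/

'knife' shows [d] ~ [t] at the end of the stem ([laɣɔdɔ] vs [laɣɔt]).
Compare 'tooth', with invariant [d] in [rɔrɛdɔ] and [rɔrɛd]: an analysis with underlying /d/ and a rule producing [t] in isolation would wrongly predict alternation here too.
Therefore /t/ is basic and [d] is derived by intervocalic voicing (voiceless stops become voiced between vowels).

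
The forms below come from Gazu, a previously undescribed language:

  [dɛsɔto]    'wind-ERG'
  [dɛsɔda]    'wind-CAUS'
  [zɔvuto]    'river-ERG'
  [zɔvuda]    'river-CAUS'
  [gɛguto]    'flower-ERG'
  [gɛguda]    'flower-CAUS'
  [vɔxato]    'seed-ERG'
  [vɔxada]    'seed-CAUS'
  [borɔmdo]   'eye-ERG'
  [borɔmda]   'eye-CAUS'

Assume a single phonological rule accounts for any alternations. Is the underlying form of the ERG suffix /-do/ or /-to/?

The ERG suffix surfaces as [-do] and [-to], depending on the final segment of the stem.
By contrast the CAUS suffix keeps its initial [d] throughout — that segment must be underlying.
So the underlying form is /-to/, and voiceless stops become voiced after a nasal.

/-to/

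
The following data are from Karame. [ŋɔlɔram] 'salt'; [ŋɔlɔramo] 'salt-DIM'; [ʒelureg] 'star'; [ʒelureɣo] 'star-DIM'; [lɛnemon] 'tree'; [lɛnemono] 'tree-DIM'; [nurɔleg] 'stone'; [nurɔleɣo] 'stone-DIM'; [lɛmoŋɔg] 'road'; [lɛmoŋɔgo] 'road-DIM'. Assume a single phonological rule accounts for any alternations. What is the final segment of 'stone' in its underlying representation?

The root 'stone' surfaces as [nurɔleg] and [nurɔleɣo], with a stem-final [g] ~ [ɣ] alternation.
If /g/ were underlying and a rule turned it into [ɣ] before the DIM suffix, 'road' would also alternate; but it has [g] in both [lɛmoŋɔg] and [lɛmoŋɔgo].
The underlying segment must be /ɣ/; voiced fricatives become stops word-finally, yielding [g] there.

/ɣ/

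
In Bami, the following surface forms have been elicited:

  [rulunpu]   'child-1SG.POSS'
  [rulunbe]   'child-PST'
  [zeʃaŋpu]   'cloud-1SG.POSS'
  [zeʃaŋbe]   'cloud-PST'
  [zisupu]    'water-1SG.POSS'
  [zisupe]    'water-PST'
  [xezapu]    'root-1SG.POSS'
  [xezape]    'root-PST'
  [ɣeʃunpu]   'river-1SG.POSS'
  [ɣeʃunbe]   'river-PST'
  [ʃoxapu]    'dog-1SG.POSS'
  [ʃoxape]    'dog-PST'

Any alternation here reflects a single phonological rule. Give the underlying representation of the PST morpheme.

The PST morpheme has two allomorphs, [-be] and [-pe].
The 1SG.POSS suffix, which begins with [p], is invariant after every stem; so [p] is not altered by any rule here.
The PST suffix is therefore /-be/ underlyingly, with post-vocalic devoicing: voiced stops become voiceless after a vowel.

/-be/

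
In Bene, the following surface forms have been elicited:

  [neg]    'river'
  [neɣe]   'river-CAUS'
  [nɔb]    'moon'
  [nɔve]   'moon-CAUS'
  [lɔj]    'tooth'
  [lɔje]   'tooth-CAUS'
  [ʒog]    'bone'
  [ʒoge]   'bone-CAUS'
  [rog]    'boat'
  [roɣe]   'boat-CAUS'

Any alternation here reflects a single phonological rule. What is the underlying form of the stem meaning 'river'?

/neɣ/

In [neg] and [neɣe] the final segment of 'river' alternates: [g] ~ [ɣ].
The stem 'bone' ([ʒog], [ʒoge]) shows [g] unchanged in both environments, so [g] cannot be basic with [ɣ] derived before the CAUS suffix.
Therefore /ɣ/ is basic and [g] is derived by word-final hardening (voiced fricatives become stops word-finally).
Hence 'river' is /neɣ/ underlyingly.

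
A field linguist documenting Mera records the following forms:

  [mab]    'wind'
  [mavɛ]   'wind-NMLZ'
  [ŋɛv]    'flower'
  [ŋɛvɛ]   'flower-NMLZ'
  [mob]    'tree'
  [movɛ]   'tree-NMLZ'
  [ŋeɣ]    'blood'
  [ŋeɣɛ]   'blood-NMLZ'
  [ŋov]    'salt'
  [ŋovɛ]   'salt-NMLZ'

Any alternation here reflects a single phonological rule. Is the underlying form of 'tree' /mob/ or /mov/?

/mob/

The stem for 'tree' ends in [b] in [mob] but [v] in [movɛ].
Compare 'flower', with invariant [v] in [ŋɛv] and [ŋɛvɛ]: an analysis with underlying /v/ and a rule producing [b] in isolation would wrongly predict alternation here too.
The alternation reflects intervocalic spirantization: voiced stops become fricatives between vowels. /b/ is underlying.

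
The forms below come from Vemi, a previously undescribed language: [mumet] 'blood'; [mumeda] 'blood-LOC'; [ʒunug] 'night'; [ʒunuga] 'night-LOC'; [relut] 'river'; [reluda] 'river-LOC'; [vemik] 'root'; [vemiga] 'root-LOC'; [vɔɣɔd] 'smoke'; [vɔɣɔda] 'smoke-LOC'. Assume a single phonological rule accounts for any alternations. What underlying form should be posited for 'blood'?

In [mumet] and [mumeda] the final segment of 'blood' alternates: [t] ~ [d].
Compare 'smoke', with invariant [d] in [vɔɣɔd] and [vɔɣɔda]: an analysis with underlying /d/ and a rule producing [t] in isolation would wrongly predict alternation here too.
The underlying segment must be /t/; voiceless stops become voiced between vowels, yielding [d] there.
The underlying form of 'blood' is therefore /mumet/.

/mumet/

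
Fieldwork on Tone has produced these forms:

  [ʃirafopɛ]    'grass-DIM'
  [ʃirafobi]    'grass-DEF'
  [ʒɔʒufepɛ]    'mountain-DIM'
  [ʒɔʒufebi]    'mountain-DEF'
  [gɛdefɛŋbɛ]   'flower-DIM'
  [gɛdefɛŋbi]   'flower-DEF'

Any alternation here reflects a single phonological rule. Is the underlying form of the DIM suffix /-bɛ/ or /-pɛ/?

The DIM morpheme has two allomorphs, [-bɛ] and [-pɛ].
By contrast the DEF suffix keeps its initial [b] throughout — that segment must be underlying.
So the underlying form is /-pɛ/, and voiceless stops become voiced after a nasal.

/-pɛ/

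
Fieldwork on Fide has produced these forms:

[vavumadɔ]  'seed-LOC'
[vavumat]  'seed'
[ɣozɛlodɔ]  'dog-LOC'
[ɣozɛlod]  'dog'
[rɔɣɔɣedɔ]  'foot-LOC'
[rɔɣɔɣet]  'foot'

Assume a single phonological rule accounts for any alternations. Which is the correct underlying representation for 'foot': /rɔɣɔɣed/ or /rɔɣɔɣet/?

/rɔɣɔɣet/

'foot' shows [d] ~ [t] at the end of the stem ([rɔɣɔɣedɔ] vs [rɔɣɔɣet]).
Compare 'dog', with invariant [d] in [ɣozɛlodɔ] and [ɣozɛlod]: an analysis with underlying /d/ and a rule producing [t] in isolation would wrongly predict alternation here too.
The underlying segment must be /t/; voiceless stops become voiced between vowels, yielding [d] there.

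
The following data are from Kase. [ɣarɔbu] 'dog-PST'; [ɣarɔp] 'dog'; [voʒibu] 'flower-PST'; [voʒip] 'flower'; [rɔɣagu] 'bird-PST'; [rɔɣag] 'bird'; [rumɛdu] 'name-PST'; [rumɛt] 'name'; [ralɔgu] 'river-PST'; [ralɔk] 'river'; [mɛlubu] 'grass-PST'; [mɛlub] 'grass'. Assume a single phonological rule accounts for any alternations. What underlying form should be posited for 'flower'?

/voʒip/

The root 'flower' surfaces as [voʒibu] and [voʒip], with a stem-final [b] ~ [p] alternation.
Compare 'grass', with invariant [b] in [mɛlubu] and [mɛlub]: an analysis with underlying /b/ and a rule producing [p] in isolation would wrongly predict alternation here too.
So /p/ is underlying, and a rule of intervocalic voicing — voiceless stops become voiced between vowels — gives [b].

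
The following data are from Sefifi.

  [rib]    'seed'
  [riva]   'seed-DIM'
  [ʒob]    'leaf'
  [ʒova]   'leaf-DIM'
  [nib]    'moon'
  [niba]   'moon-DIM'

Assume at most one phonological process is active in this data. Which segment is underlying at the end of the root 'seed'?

The root 'seed' surfaces as [rib] and [riva], with a stem-final [b] ~ [v] alternation.
Compare 'moon', with invariant [b] in [nib] and [niba]: an analysis with underlying /b/ and a rule producing [v] before the DIM suffix would wrongly predict alternation here too.
The alternation reflects word-final hardening: voiced fricatives become stops word-finally. /v/ is underlying.

/v/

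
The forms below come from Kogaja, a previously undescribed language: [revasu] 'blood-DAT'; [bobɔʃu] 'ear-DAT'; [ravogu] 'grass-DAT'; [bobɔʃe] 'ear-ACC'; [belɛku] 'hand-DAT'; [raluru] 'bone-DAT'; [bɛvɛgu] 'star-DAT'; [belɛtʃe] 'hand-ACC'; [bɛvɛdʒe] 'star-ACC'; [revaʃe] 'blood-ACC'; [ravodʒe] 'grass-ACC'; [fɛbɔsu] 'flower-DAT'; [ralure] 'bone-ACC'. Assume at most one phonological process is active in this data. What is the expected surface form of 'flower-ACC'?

In [revaʃe] and [revasu] the final segment of 'blood' alternates: [ʃ] ~ [s].
Compare 'ear', with invariant [ʃ] in [bobɔʃe] and [bobɔʃu]: an analysis with underlying /ʃ/ and a rule producing [s] before the DAT suffix would wrongly predict alternation here too.
Therefore /s/ is basic and [ʃ] is derived by palatalization before a front vowel (/k/, /g/ and /s/ become palato-alveolar [tʃ], [dʒ] and [ʃ] before a front vowel).
The one attested form of 'flower', [fɛbɔsu], shows underlying /fɛbɔs/. Applying the same rule before a front vowel gives [fɛbɔʃe].

[fɛbɔʃe]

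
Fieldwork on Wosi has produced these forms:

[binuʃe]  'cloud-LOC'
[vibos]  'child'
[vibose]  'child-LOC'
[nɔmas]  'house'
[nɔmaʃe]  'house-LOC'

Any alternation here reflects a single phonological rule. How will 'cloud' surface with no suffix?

The stem for 'house' ends in [s] in [nɔmas] but [ʃ] in [nɔmaʃe].
Compare 'child', with invariant [s] in [vibos] and [vibose]: an analysis with underlying /s/ and a rule producing [ʃ] before the LOC suffix would wrongly predict alternation here too.
So /ʃ/ is underlying, and a rule of depalatalization — palato-alveolar /ʃ/ becomes [s] when no front vowel follows — gives [s].
The one attested form of 'cloud', [binuʃe], shows underlying /binuʃ/. Applying the same rule when no front vowel follows gives [binus].

[binus]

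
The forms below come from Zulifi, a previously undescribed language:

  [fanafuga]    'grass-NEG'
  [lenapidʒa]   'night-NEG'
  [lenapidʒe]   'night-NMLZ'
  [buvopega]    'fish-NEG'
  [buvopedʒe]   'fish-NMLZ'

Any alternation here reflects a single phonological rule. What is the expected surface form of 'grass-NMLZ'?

[fanafudʒe]

The stem for 'fish' ends in [g] in [buvopega] but [dʒ] in [buvopedʒe].
The stem 'night' ([lenapidʒa], [lenapidʒe]) shows [dʒ] unchanged in both environments, so [dʒ] cannot be basic with [g] derived before the NEG suffix.
The underlying segment must be /g/; /g/ becomes palato-alveolar [dʒ] before a front vowel, yielding [dʒ] there.
The one attested form of 'grass', [fanafuga], shows underlying /fanafug/. Applying the same rule before a front vowel gives [fanafudʒe].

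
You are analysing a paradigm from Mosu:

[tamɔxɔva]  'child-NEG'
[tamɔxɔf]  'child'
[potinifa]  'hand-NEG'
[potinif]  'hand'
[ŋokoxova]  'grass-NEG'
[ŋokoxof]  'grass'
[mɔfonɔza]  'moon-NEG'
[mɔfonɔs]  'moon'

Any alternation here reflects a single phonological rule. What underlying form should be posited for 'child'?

/tamɔxɔv/

The stem for 'child' ends in [v] in [tamɔxɔva] but [f] in [tamɔxɔf].
Compare 'hand', with invariant [f] in [potinifa] and [potinif]: an analysis with underlying /f/ and a rule producing [v] before the NEG suffix would wrongly predict alternation here too.
Therefore /v/ is basic and [f] is derived by word-final obstruent devoicing (voiced obstruents become voiceless word-finally).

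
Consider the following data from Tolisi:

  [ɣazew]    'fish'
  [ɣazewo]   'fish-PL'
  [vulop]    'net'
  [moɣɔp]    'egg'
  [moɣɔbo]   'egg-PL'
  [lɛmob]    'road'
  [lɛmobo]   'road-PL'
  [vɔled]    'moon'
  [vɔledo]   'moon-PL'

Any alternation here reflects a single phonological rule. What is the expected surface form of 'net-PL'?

In [moɣɔp] and [moɣɔbo] the final segment of 'egg' alternates: [p] ~ [b].
The stem 'road' ([lɛmob], [lɛmobo]) shows [b] unchanged in both environments, so [b] cannot be basic with [p] derived in isolation.
Therefore /p/ is basic and [b] is derived by intervocalic voicing (voiceless stops become voiced between vowels).
From [vulop] the stem 'net' is /vulop/; between vowels this yields [vulobo].

[vulobo]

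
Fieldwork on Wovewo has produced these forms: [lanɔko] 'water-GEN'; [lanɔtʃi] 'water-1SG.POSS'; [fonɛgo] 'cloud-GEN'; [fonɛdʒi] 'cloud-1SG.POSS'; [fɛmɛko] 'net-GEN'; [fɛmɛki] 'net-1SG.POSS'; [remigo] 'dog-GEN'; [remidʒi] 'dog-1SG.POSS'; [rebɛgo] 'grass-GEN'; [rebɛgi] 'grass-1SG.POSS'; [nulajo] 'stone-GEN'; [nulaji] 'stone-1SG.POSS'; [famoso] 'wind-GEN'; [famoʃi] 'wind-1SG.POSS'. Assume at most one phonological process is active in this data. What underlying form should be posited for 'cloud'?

/fonɛdʒ/

The root 'cloud' surfaces as [fonɛgo] and [fonɛdʒi], with a stem-final [g] ~ [dʒ] alternation.
The stem 'grass' ([rebɛgo], [rebɛgi]) shows [g] unchanged in both environments, so [g] cannot be basic with [dʒ] derived before the 1SG.POSS suffix.
So /dʒ/ is underlying, and a rule of depalatalization — palato-alveolar /tʃ/, /dʒ/ and /ʃ/ become [k], [g] and [s] when no front vowel follows — gives [g].
So 'cloud' = /fonɛdʒ/.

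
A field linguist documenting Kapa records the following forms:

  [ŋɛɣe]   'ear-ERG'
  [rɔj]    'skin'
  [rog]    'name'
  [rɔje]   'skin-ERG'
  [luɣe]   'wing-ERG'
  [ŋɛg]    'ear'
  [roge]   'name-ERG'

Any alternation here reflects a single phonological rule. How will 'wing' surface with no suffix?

[lug]

The root 'ear' surfaces as [ŋɛɣe] and [ŋɛg], with a stem-final [ɣ] ~ [g] alternation.
If /g/ were underlying and a rule turned it into [ɣ] before the ERG suffix, 'name' would also alternate; but it has [g] in both [roge] and [rog].
Therefore /ɣ/ is basic and [g] is derived by word-final hardening (voiced fricatives become stops word-finally).
From [luɣe] the stem 'wing' is /luɣ/; word-finally this yields [lug].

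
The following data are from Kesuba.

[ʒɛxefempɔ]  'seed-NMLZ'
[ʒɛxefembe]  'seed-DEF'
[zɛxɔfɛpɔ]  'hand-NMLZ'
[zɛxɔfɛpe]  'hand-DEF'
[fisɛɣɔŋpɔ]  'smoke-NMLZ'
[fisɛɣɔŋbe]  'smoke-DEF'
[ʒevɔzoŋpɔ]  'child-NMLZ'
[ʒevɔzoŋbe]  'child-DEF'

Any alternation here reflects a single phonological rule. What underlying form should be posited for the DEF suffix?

The DEF morpheme has two allomorphs, [-be] and [-pe].
The NMLZ suffix, which begins with [p], is invariant after every stem; so [p] is not altered by any rule here.
So the underlying form is /-be/, and voiced stops become voiceless after a vowel.

/-be/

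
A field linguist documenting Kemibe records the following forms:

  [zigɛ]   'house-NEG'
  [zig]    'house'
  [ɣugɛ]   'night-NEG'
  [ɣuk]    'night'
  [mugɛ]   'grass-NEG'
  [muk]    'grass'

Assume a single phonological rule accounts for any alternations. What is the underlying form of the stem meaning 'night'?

'night' shows [g] ~ [k] at the end of the stem ([ɣugɛ] vs [ɣuk]).
If /g/ were underlying and a rule turned it into [k] in isolation, 'house' would also alternate; but it has [g] in both [zigɛ] and [zig].
Therefore /k/ is basic and [g] is derived by intervocalic voicing (voiceless stops become voiced between vowels).
Hence 'night' is /ɣuk/ underlyingly.

/ɣuk/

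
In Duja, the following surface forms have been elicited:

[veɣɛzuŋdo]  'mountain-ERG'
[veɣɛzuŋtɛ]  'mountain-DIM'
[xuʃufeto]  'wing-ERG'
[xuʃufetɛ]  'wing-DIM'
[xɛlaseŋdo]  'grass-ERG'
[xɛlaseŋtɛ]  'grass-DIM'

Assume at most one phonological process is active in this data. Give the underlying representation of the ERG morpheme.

The ERG suffix surfaces as [-do] and [-to], depending on the final segment of the stem.
The DIM suffix, which begins with [t], is invariant after every stem; so [t] is not altered by any rule here.
So the underlying form is /-do/, and voiced stops become voiceless after a vowel.

/-do/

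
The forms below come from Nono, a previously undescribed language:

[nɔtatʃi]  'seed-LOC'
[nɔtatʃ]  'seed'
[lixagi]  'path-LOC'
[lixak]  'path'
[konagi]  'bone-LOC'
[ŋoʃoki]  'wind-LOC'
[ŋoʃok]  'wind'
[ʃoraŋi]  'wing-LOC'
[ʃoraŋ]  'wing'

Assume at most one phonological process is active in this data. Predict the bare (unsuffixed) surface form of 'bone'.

'path' shows [g] ~ [k] at the end of the stem ([lixagi] vs [lixak]).
But 'wind' keeps [k] in both environments ([ŋoʃoki], [ŋoʃok]), so there is no rule changing /k/ to [g] before the LOC suffix.
Therefore /g/ is basic and [k] is derived by word-final obstruent devoicing (voiced obstruents become voiceless word-finally).
The one attested form of 'bone', [konagi], shows underlying /konag/. Applying the same rule word-finally gives [konak].

[konak]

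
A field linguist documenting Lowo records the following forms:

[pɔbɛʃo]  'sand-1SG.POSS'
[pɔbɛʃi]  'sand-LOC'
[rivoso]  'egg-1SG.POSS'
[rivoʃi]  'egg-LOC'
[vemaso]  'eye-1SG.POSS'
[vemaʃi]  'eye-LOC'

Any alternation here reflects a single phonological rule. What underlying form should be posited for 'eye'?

In [vemaso] and [vemaʃi] the final segment of 'eye' alternates: [s] ~ [ʃ].
If /ʃ/ were underlying and a rule turned it into [s] before the 1SG.POSS suffix, 'sand' would also alternate; but it has [ʃ] in both [pɔbɛʃo] and [pɔbɛʃi].
The underlying segment must be /s/; /s/ becomes palato-alveolar [ʃ] before a front vowel, yielding [ʃ] there.
Hence 'eye' is /vemas/ underlyingly.

/vemas/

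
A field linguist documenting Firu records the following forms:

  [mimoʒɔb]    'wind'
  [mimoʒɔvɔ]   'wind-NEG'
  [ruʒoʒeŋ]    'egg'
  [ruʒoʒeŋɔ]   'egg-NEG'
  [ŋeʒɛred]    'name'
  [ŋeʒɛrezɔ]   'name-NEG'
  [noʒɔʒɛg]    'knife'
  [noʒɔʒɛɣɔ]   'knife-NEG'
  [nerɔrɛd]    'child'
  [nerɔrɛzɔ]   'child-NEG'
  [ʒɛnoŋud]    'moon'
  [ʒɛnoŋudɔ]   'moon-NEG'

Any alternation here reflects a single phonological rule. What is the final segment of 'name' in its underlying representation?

The root 'name' surfaces as [ŋeʒɛred] and [ŋeʒɛrezɔ], with a stem-final [d] ~ [z] alternation.
The stem 'moon' ([ʒɛnoŋud], [ʒɛnoŋudɔ]) shows [d] unchanged in both environments, so [d] cannot be basic with [z] derived before the NEG suffix.
Therefore /z/ is basic and [d] is derived by word-final hardening (voiced fricatives become stops word-finally).

/z/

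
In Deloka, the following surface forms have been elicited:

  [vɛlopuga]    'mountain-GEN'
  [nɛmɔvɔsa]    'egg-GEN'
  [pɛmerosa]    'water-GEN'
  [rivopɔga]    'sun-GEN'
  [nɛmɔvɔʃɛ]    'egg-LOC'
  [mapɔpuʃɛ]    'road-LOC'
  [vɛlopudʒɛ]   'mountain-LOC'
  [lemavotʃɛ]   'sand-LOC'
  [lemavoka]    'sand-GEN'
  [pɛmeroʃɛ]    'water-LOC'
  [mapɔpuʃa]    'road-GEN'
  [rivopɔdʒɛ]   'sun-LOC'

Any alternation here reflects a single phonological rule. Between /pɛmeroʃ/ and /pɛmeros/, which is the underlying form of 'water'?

/pɛmeros/

'water' shows [s] ~ [ʃ] at the end of the stem ([pɛmerosa] vs [pɛmeroʃɛ]).
The stem 'road' ([mapɔpuʃa], [mapɔpuʃɛ]) shows [ʃ] unchanged in both environments, so [ʃ] cannot be basic with [s] derived before the GEN suffix.
Therefore /s/ is basic and [ʃ] is derived by palatalization before a front vowel (/k/, /g/ and /s/ become palato-alveolar [tʃ], [dʒ] and [ʃ] before a front vowel).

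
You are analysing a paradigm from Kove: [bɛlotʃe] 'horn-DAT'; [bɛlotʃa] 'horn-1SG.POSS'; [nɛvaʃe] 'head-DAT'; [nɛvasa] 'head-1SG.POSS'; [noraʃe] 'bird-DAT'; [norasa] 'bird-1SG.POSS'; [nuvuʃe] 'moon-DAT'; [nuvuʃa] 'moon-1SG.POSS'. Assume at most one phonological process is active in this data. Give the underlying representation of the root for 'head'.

/nɛvas/

The stem for 'head' ends in [ʃ] in [nɛvaʃe] but [s] in [nɛvasa].
The stem 'moon' ([nuvuʃe], [nuvuʃa]) shows [ʃ] unchanged in both environments, so [ʃ] cannot be basic with [s] derived before the 1SG.POSS suffix.
Therefore /s/ is basic and [ʃ] is derived by palatalization before a front vowel (/s/ becomes palato-alveolar [ʃ] before a front vowel).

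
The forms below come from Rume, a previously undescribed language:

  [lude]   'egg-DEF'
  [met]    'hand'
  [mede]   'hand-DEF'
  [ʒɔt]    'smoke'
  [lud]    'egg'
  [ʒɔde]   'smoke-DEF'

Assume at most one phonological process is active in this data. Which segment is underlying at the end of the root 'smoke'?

In [ʒɔde] and [ʒɔt] the final segment of 'smoke' alternates: [d] ~ [t].
Compare 'egg', with invariant [d] in [lude] and [lud]: an analysis with underlying /d/ and a rule producing [t] in isolation would wrongly predict alternation here too.
Therefore /t/ is basic and [d] is derived by intervocalic voicing (voiceless stops become voiced between vowels).

/t/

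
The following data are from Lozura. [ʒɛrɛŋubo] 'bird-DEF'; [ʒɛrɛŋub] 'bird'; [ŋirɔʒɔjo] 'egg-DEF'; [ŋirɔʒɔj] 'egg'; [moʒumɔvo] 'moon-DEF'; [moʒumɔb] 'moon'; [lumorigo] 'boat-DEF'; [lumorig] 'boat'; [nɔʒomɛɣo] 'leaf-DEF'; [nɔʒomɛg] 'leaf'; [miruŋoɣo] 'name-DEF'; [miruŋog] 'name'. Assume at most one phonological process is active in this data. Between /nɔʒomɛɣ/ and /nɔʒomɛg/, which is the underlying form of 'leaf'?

/nɔʒomɛɣ/

In [nɔʒomɛɣo] and [nɔʒomɛg] the final segment of 'leaf' alternates: [ɣ] ~ [g].
The stem 'boat' ([lumorigo], [lumorig]) shows [g] unchanged in both environments, so [g] cannot be basic with [ɣ] derived before the DEF suffix.
The underlying segment must be /ɣ/; voiced fricatives become stops word-finally, yielding [g] there.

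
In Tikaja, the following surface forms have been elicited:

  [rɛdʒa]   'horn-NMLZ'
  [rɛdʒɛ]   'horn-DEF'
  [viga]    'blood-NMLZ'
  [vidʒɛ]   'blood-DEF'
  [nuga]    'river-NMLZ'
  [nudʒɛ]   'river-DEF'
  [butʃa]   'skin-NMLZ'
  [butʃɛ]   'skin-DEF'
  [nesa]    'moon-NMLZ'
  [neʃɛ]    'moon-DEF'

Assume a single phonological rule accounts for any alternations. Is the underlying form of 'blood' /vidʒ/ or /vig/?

The root 'blood' surfaces as [viga] and [vidʒɛ], with a stem-final [g] ~ [dʒ] alternation.
But 'horn' keeps [dʒ] in both environments ([rɛdʒa], [rɛdʒɛ]), so there is no rule changing /dʒ/ to [g] before the NMLZ suffix.
Therefore /g/ is basic and [dʒ] is derived by palatalization before a front vowel (/g/ and /s/ become palato-alveolar [dʒ] and [ʃ] before a front vowel).

/vig/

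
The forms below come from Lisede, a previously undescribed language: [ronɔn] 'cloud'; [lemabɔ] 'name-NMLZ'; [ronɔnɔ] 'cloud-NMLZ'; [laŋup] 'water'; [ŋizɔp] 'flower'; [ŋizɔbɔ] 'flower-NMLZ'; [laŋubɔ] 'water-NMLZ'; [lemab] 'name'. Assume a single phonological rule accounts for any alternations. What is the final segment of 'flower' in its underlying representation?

The root 'flower' surfaces as [ŋizɔbɔ] and [ŋizɔp], with a stem-final [b] ~ [p] alternation.
If /b/ were underlying and a rule turned it into [p] in isolation, 'name' would also alternate; but it has [b] in both [lemabɔ] and [lemab].
Therefore /p/ is basic and [b] is derived by intervocalic voicing (voiceless stops become voiced between vowels).

/p/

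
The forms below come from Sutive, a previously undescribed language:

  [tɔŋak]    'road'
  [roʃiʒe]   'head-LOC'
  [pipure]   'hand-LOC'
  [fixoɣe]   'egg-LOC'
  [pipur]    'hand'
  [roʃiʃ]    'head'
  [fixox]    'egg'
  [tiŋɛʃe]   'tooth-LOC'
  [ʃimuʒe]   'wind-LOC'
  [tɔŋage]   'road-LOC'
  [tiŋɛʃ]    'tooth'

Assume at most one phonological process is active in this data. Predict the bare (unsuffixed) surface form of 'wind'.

[ʃimuʃ]

In [roʃiʒe] and [roʃiʃ] the final segment of 'head' alternates: [ʒ] ~ [ʃ].
The stem 'tooth' ([tiŋɛʃe], [tiŋɛʃ]) shows [ʃ] unchanged in both environments, so [ʃ] cannot be basic with [ʒ] derived before the LOC suffix.
Therefore /ʒ/ is basic and [ʃ] is derived by word-final obstruent devoicing (voiced obstruents become voiceless word-finally).
From [ʃimuʒe] the stem 'wind' is /ʃimuʒ/; word-finally this yields [ʃimuʃ].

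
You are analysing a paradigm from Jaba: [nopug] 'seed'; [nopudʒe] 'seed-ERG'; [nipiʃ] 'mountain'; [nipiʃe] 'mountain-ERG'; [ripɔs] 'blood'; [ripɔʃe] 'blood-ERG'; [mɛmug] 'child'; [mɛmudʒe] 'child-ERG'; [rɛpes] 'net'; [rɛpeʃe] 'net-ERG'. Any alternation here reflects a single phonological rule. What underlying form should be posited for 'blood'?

The root 'blood' surfaces as [ripɔs] and [ripɔʃe], with a stem-final [s] ~ [ʃ] alternation.
Compare 'mountain', with invariant [ʃ] in [nipiʃ] and [nipiʃe]: an analysis with underlying /ʃ/ and a rule producing [s] in isolation would wrongly predict alternation here too.
Therefore /s/ is basic and [ʃ] is derived by palatalization before a front vowel (/g/ and /s/ become palato-alveolar [dʒ] and [ʃ] before a front vowel).
So 'blood' = /ripɔs/.

/ripɔs/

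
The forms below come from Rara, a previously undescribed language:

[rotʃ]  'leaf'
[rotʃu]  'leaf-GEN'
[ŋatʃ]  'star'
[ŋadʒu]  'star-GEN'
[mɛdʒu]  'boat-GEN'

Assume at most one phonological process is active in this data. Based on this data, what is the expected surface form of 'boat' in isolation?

[mɛtʃ]

'star' shows [tʃ] ~ [dʒ] at the end of the stem ([ŋatʃ] vs [ŋadʒu]).
Compare 'leaf', with invariant [tʃ] in [rotʃ] and [rotʃu]: an analysis with underlying /tʃ/ and a rule producing [dʒ] before the GEN suffix would wrongly predict alternation here too.
So /dʒ/ is underlying, and a rule of word-final obstruent devoicing — voiced obstruents become voiceless word-finally — gives [tʃ].
The one attested form of 'boat', [mɛdʒu], shows underlying /mɛdʒ/. Applying the same rule word-finally gives [mɛtʃ].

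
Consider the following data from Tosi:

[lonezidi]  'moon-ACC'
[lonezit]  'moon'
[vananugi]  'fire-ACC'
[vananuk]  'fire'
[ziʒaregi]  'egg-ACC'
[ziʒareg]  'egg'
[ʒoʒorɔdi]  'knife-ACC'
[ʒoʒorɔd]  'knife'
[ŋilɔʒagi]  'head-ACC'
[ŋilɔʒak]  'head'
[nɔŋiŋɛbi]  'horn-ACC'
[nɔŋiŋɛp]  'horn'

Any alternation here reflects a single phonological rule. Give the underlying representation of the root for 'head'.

/ŋilɔʒak/

The root 'head' surfaces as [ŋilɔʒagi] and [ŋilɔʒak], with a stem-final [g] ~ [k] alternation.
But 'egg' keeps [g] in both environments ([ziʒaregi], [ziʒareg]), so there is no rule changing /g/ to [k] in isolation.
Therefore /k/ is basic and [g] is derived by intervocalic voicing (voiceless stops become voiced between vowels).
So 'head' = /ŋilɔʒak/.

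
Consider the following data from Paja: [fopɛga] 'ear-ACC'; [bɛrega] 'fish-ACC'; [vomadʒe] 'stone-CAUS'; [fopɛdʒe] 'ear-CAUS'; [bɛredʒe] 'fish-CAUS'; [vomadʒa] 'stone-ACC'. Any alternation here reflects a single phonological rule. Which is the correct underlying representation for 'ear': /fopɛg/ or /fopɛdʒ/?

The root 'ear' surfaces as [fopɛga] and [fopɛdʒe], with a stem-final [g] ~ [dʒ] alternation.
If /dʒ/ were underlying and a rule turned it into [g] before the ACC suffix, 'stone' would also alternate; but it has [dʒ] in both [vomadʒa] and [vomadʒe].
So /g/ is underlying, and a rule of palatalization before a front vowel — /g/ becomes palato-alveolar [dʒ] before a front vowel — gives [dʒ].

/fopɛg/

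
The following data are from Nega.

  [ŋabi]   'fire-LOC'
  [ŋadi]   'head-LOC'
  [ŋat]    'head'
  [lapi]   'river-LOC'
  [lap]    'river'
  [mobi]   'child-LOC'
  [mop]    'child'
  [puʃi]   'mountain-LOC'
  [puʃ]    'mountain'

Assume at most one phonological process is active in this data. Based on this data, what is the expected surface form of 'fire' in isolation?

The stem for 'child' ends in [b] in [mobi] but [p] in [mop].
But 'river' keeps [p] in both environments ([lapi], [lap]), so there is no rule changing /p/ to [b] before the LOC suffix.
The alternation reflects word-final obstruent devoicing: voiced obstruents become voiceless word-finally. /b/ is underlying.
The one attested form of 'fire', [ŋabi], shows underlying /ŋab/. Applying the same rule word-finally gives [ŋap].

[ŋap]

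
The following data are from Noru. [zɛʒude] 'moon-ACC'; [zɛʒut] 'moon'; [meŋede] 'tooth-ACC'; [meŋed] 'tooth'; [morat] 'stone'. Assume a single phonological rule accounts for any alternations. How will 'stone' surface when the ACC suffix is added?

[morade]

The stem for 'moon' ends in [d] in [zɛʒude] but [t] in [zɛʒut].
Compare 'tooth', with invariant [d] in [meŋede] and [meŋed]: an analysis with underlying /d/ and a rule producing [t] in isolation would wrongly predict alternation here too.
Therefore /t/ is basic and [d] is derived by intervocalic voicing (voiceless stops become voiced between vowels).
From [morat] the stem 'stone' is /morat/; between vowels this yields [morade].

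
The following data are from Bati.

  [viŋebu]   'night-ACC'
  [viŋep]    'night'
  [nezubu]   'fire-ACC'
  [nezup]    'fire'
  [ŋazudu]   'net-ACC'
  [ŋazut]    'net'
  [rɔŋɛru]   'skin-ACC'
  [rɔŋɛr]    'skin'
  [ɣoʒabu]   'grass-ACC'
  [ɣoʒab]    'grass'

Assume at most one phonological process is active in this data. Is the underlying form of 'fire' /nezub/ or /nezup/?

/nezup/

The root 'fire' surfaces as [nezubu] and [nezup], with a stem-final [b] ~ [p] alternation.
But 'grass' keeps [b] in both environments ([ɣoʒabu], [ɣoʒab]), so there is no rule changing /b/ to [p] in isolation.
So /p/ is underlying, and a rule of intervocalic voicing — voiceless stops become voiced between vowels — gives [b].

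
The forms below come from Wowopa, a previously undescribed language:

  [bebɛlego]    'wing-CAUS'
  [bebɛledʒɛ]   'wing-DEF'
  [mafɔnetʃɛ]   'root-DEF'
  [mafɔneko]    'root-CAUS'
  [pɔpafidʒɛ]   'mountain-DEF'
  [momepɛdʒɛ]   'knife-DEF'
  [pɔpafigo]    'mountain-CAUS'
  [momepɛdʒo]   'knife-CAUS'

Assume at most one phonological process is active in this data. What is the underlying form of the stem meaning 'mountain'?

/pɔpafig/

The root 'mountain' surfaces as [pɔpafigo] and [pɔpafidʒɛ], with a stem-final [g] ~ [dʒ] alternation.
The stem 'knife' ([momepɛdʒo], [momepɛdʒɛ]) shows [dʒ] unchanged in both environments, so [dʒ] cannot be basic with [g] derived before the CAUS suffix.
So /g/ is underlying, and a rule of palatalization before a front vowel — /k/ and /g/ become palato-alveolar [tʃ] and [dʒ] before a front vowel — gives [dʒ].
The underlying form of 'mountain' is therefore /pɔpafig/.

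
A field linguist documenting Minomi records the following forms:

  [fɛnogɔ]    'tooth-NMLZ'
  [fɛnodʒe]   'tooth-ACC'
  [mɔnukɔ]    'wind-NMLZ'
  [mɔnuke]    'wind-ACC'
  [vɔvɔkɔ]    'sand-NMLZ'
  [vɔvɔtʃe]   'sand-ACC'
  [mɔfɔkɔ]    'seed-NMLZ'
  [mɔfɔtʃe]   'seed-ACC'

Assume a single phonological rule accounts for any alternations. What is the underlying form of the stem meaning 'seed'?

/mɔfɔtʃ/

The stem for 'seed' ends in [k] in [mɔfɔkɔ] but [tʃ] in [mɔfɔtʃe].
The stem 'wind' ([mɔnukɔ], [mɔnuke]) shows [k] unchanged in both environments, so [k] cannot be basic with [tʃ] derived before the ACC suffix.
The underlying segment must be /tʃ/; palato-alveolar /tʃ/ and /dʒ/ become [k] and [g] when no front vowel follows, yielding [k] there.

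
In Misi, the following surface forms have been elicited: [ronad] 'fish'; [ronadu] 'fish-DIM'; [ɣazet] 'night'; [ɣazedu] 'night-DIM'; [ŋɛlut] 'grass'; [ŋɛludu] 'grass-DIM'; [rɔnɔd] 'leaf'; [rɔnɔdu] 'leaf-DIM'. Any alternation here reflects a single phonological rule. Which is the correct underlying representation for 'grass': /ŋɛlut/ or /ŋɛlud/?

/ŋɛlut/

'grass' shows [t] ~ [d] at the end of the stem ([ŋɛlut] vs [ŋɛludu]).
If /d/ were underlying and a rule turned it into [t] in isolation, 'fish' would also alternate; but it has [d] in both [ronad] and [ronadu].
So /t/ is underlying, and a rule of intervocalic voicing — voiceless stops become voiced between vowels — gives [d].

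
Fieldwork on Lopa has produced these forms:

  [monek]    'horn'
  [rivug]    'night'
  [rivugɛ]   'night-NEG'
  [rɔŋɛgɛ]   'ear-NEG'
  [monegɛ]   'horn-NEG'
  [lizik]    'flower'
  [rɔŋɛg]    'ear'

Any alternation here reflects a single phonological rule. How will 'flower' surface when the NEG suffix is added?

[lizigɛ]

In [monegɛ] and [monek] the final segment of 'horn' alternates: [g] ~ [k].
If /g/ were underlying and a rule turned it into [k] in isolation, 'ear' would also alternate; but it has [g] in both [rɔŋɛgɛ] and [rɔŋɛg].
The underlying segment must be /k/; voiceless stops become voiced between vowels, yielding [g] there.
The one attested form of 'flower', [lizik], shows underlying /lizik/. Applying the same rule between vowels gives [lizigɛ].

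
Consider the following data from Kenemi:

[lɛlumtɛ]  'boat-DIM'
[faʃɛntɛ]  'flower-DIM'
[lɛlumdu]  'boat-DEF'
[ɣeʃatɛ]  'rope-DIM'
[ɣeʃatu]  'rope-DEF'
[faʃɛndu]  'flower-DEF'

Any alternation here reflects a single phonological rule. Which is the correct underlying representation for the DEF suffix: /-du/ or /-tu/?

The DEF suffix surfaces as [-du] and [-tu], depending on the final segment of the stem.
The DIM suffix, which begins with [t], is invariant after every stem; so [t] is not altered by any rule here.
So the underlying form is /-du/, and voiced stops become voiceless after a vowel.

/-du/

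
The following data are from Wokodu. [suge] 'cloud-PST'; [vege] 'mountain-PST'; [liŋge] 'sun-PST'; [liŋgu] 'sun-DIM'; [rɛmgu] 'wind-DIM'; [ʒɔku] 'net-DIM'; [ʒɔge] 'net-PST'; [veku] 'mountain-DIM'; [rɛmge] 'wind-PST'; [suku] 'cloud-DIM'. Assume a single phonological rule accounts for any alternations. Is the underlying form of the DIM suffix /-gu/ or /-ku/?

/-ku/

The DIM morpheme has two allomorphs, [-gu] and [-ku].
The PST suffix, which begins with [g], is invariant after every stem; so [g] is not altered by any rule here.
The DIM suffix is therefore /-ku/ underlyingly, with post-nasal voicing: voiceless stops become voiced after a nasal.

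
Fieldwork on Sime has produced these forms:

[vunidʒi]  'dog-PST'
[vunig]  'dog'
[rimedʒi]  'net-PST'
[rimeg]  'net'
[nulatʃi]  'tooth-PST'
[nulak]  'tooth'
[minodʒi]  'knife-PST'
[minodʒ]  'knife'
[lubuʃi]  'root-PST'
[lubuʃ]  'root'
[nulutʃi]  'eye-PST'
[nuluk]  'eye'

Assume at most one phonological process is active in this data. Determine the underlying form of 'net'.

/rimeg/

'net' shows [dʒ] ~ [g] at the end of the stem ([rimedʒi] vs [rimeg]).
If /dʒ/ were underlying and a rule turned it into [g] in isolation, 'knife' would also alternate; but it has [dʒ] in both [minodʒi] and [minodʒ].
The alternation reflects palatalization before a front vowel: /k/ and /g/ become palato-alveolar [tʃ] and [dʒ] before a front vowel. /g/ is underlying.
So 'net' = /rimeg/.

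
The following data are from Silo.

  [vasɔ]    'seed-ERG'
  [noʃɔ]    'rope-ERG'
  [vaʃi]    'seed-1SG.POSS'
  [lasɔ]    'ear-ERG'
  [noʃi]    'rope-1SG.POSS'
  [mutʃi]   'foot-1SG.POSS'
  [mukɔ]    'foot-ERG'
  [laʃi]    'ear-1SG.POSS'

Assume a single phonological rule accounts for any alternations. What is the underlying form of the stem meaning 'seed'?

In [vasɔ] and [vaʃi] the final segment of 'seed' alternates: [s] ~ [ʃ].
But 'rope' keeps [ʃ] in both environments ([noʃɔ], [noʃi]), so there is no rule changing /ʃ/ to [s] before the ERG suffix.
The alternation reflects palatalization before a front vowel: /k/ and /s/ become palato-alveolar [tʃ] and [ʃ] before a front vowel. /s/ is underlying.

/vas/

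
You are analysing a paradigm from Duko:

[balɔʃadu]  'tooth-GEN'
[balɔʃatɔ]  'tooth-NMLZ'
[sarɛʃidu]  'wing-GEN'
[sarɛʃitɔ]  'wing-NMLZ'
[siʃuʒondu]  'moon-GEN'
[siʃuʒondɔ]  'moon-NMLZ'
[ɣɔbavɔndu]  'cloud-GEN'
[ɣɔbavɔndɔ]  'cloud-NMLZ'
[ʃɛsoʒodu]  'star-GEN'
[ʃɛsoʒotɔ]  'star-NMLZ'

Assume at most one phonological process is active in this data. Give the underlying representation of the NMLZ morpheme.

The NMLZ morpheme has two allomorphs, [-dɔ] and [-tɔ].
The GEN suffix, which begins with [d], is invariant after every stem; so [d] is not altered by any rule here.
So the underlying form is /-tɔ/, and voiceless stops become voiced after a nasal.

/-tɔ/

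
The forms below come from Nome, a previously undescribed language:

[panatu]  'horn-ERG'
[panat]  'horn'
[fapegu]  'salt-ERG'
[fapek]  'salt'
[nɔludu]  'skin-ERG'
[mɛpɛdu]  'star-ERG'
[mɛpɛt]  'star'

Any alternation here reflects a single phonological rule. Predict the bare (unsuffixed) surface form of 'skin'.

The root 'star' surfaces as [mɛpɛdu] and [mɛpɛt], with a stem-final [d] ~ [t] alternation.
If /t/ were underlying and a rule turned it into [d] before the ERG suffix, 'horn' would also alternate; but it has [t] in both [panatu] and [panat].
So /d/ is underlying, and a rule of word-final obstruent devoicing — voiced obstruents become voiceless word-finally — gives [t].
From [nɔludu] the stem 'skin' is /nɔlud/; word-finally this yields [nɔlut].

[nɔlut]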